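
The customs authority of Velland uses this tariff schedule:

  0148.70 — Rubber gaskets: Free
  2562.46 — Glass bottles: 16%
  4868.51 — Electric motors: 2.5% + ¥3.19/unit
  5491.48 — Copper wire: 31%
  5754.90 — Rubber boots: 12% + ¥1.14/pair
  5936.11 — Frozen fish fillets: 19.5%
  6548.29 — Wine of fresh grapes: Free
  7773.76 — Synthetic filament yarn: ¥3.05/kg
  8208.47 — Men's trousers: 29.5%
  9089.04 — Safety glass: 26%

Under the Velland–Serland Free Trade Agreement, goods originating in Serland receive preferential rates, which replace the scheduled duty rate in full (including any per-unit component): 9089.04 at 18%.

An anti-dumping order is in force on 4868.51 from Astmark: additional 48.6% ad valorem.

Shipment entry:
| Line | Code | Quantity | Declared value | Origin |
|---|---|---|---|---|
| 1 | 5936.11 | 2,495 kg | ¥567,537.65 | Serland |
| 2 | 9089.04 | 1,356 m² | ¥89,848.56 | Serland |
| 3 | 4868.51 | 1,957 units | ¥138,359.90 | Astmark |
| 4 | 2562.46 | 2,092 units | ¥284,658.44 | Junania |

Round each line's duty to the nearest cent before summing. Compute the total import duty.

¥249,332.67

Line 1 (5936.11, Serland, 2,495 kg, ¥567,537.65):
Base rate for 5936.11 is 19.5%.
Origin Serland is the FTA partner but 5936.11 is not on the preference list; base rate stands.
Duty = ¥567,537.65 × 19.5% = ¥110,669.84.
Line 2 (9089.04, Serland, 1,356 m², ¥89,848.56):
Base rate for 9089.04 is 26%.
Origin Serland qualifies under the Velland–Serland agreement and 9089.04 is covered: preferential rate 18% applies instead.
Duty = ¥89,848.56 × 18% = ¥16,172.74.
Line 3 (4868.51, Astmark, 1,957 units, ¥138,359.90):
Base rate for 4868.51 is 2.5% + ¥3.19/unit.
Additional duty on 4868.51 from Astmark: +48.6%. Applied ad valorem rate: 2.5% + 48.6% = 51.1%.
Duty = ¥138,359.90 × 51.1% + 1,957 × ¥3.19 = ¥76,944.74.
Line 4 (2562.46, Junania, 2,092 units, ¥284,658.44):
Base rate for 2562.46 is 16%.
Duty = ¥284,658.44 × 16% = ¥45,545.35.
Total = ¥110,669.84 + ¥16,172.74 + ¥76,944.74 + ¥45,545.35 = ¥249,332.67.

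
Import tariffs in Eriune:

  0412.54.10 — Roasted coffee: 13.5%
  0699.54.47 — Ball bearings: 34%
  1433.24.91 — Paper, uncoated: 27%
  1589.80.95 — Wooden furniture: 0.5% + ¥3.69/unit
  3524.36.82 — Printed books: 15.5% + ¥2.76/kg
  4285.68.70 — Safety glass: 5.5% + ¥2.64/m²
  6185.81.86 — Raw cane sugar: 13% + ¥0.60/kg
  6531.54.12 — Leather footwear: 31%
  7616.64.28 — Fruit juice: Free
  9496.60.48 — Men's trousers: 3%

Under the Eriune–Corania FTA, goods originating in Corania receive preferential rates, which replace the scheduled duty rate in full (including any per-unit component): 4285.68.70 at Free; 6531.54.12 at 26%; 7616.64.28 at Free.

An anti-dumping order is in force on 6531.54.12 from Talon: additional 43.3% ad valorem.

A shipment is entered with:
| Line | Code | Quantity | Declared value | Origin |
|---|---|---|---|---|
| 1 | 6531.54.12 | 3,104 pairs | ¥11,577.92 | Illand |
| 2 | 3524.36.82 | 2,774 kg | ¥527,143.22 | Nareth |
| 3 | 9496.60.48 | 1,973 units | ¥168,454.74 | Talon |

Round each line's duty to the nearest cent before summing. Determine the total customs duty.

Line 1 (6531.54.12, Illand, 3,104 pairs, ¥11,577.92):
Base rate for 6531.54.12 is 31%.
6531.54.12 has an FTA preferential rate, but origin Illand is not Corania; base rate stands.
The additional-duty order on 6531.54.12 targets Talon, not Illand; it does not apply.
Duty = ¥11,577.92 × 31% = ¥3,589.16.
Line 2 (3524.36.82, Nareth, 2,774 kg, ¥527,143.22):
Base rate for 3524.36.82 is 15.5% + ¥2.76/kg.
Duty = ¥527,143.22 × 15.5% + 2,774 × ¥2.76 = ¥89,363.44.
Line 3 (9496.60.48, Talon, 1,973 units, ¥168,454.74):
Base rate for 9496.60.48 is 3%.
Duty = ¥168,454.74 × 3% = ¥5,053.64.
Total = ¥3,589.16 + ¥89,363.44 + ¥5,053.64 = ¥98,006.24.

¥98,006.24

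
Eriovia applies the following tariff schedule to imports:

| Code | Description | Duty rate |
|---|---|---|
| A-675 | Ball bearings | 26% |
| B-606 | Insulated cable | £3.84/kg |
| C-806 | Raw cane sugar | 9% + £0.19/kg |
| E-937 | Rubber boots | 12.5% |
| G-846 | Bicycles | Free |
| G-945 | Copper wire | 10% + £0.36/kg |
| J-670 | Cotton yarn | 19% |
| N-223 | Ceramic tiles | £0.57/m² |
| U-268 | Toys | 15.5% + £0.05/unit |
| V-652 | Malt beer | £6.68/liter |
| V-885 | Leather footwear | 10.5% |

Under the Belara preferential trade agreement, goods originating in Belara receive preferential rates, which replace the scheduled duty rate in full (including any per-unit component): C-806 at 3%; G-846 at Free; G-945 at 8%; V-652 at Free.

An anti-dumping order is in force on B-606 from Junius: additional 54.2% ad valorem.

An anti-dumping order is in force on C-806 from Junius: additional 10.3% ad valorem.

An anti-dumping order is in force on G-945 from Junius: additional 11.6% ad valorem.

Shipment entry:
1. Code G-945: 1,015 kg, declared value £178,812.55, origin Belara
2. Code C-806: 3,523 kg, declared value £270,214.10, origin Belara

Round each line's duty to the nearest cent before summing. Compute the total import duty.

Line 1 (G-945, Belara, 1,015 kg, £178,812.55):
Base rate for G-945 is 10% + £0.36/kg.
Origin Belara qualifies under the Eriovia–Belara agreement and G-945 is covered: preferential rate 8% applies instead.
The additional-duty order on G-945 targets Junius, not Belara; it does not apply.
Duty = £178,812.55 × 8% = £14,305.00.
Line 2 (C-806, Belara, 3,523 kg, £270,214.10):
Base rate for C-806 is 9% + £0.19/kg.
Origin Belara qualifies under the Eriovia–Belara agreement and C-806 is covered: preferential rate 3% applies instead.
The additional-duty order on C-806 targets Junius, not Belara; it does not apply.
Duty = £270,214.10 × 3% = £8,106.42.
Total = £14,305.00 + £8,106.42 = £22,411.42.

£22,411.42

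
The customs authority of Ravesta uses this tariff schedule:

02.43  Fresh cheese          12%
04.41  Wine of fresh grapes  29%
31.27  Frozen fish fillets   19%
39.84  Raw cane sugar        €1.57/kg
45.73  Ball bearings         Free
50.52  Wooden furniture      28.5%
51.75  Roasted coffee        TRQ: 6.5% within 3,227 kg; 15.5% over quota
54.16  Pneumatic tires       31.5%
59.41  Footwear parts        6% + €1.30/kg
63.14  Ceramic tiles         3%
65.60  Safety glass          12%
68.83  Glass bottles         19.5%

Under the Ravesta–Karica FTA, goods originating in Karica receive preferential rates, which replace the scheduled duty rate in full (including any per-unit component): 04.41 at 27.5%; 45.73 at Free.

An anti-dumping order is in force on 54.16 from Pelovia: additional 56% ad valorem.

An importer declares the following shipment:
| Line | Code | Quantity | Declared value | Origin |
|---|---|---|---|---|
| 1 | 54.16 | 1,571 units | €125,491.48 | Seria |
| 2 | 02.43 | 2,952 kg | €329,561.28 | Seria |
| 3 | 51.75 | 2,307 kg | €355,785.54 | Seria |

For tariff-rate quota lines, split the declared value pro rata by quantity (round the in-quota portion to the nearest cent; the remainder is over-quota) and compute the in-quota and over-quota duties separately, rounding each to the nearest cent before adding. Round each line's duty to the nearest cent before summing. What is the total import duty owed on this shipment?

Line 1 (54.16, Seria, 1,571 units, €125,491.48):
Base rate for 54.16 is 31.5%.
The additional-duty order on 54.16 targets Pelovia, not Seria; it does not apply.
Duty = €125,491.48 × 31.5% = €39,529.82.
Line 2 (02.43, Seria, 2,952 kg, €329,561.28):
Base rate for 02.43 is 12%.
Duty = €329,561.28 × 12% = €39,547.35.
Line 3 (51.75, Seria, 2,307 kg, €355,785.54):
Code 51.75 is under a tariff-rate quota (threshold 3,227 kg). Quantity 2,307 kg is within the quota, so the in-quota rate 6.5% applies to the full value.
Duty = €355,785.54 × 6.5% = €23,126.06.
Total = €39,529.82 + €39,547.35 + €23,126.06 = €102,203.23.

€102,203.23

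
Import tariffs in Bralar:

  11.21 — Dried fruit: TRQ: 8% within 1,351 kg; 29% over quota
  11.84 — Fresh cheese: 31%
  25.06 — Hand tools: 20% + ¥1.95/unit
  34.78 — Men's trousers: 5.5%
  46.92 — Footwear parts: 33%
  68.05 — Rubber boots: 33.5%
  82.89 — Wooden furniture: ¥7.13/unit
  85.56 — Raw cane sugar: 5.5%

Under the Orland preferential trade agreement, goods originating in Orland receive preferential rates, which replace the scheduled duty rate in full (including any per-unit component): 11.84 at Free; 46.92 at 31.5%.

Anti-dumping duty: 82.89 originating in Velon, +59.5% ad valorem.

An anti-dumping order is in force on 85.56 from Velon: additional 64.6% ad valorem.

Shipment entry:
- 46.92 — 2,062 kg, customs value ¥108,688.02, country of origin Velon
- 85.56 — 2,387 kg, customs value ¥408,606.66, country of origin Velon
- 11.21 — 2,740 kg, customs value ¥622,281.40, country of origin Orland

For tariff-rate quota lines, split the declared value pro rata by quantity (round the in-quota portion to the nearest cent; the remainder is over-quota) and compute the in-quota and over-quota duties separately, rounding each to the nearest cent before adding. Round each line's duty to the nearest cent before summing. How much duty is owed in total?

¥438,328.55

Line 1 (46.92, Velon, 2,062 kg, ¥108,688.02):
Base rate for 46.92 is 33%.
46.92 has an FTA preferential rate, but origin Velon is not Orland; base rate stands.
Duty = ¥108,688.02 × 33% = ¥35,867.05.
Line 2 (85.56, Velon, 2,387 kg, ¥408,606.66):
Base rate for 85.56 is 5.5%.
Additional duty on 85.56 from Velon: +64.6%. Applied ad valorem rate: 5.5% + 64.6% = 70.1%.
Duty = ¥408,606.66 × 70.1% = ¥286,433.27.
Line 3 (11.21, Orland, 2,740 kg, ¥622,281.40):
Code 11.21 is under a tariff-rate quota (threshold 1,351 kg). In-quota: 1,351 kg at 8%; over-quota: 1,389 kg at 29%.
Pro-rata value split: in-quota = ¥622,281.40 × 1,351/2,740 = ¥306,825.61; over-quota = ¥622,281.40 − ¥306,825.61 = ¥315,455.79.
In-quota duty = ¥306,825.61 × 8% = ¥24,546.05. Over-quota duty = ¥315,455.79 × 29% = ¥91,482.18.
Line duty = ¥24,546.05 + ¥91,482.18 = ¥116,028.23.
Total = ¥35,867.05 + ¥286,433.27 + ¥116,028.23 = ¥438,328.55.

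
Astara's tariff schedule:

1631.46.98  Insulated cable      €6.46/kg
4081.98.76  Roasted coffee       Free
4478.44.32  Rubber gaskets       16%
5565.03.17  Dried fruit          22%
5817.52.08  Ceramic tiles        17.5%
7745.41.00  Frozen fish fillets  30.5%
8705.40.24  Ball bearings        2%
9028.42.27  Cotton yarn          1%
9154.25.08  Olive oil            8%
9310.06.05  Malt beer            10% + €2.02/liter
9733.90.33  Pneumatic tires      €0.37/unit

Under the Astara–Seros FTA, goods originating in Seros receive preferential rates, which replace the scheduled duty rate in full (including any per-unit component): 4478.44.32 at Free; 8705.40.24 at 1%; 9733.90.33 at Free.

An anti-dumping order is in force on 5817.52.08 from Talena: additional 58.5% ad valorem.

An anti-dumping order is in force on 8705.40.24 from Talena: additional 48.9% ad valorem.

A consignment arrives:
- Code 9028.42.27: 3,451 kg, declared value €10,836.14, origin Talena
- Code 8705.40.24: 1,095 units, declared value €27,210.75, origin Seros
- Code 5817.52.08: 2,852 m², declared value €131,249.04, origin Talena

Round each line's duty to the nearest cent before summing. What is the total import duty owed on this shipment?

Line 1 (9028.42.27, Talena, 3,451 kg, €10,836.14):
Base rate for 9028.42.27 is 1%.
Duty = €10,836.14 × 1% = €108.36.
Line 2 (8705.40.24, Seros, 1,095 units, €27,210.75):
Base rate for 8705.40.24 is 2%.
Origin Seros qualifies under the Astara–Seros agreement and 8705.40.24 is covered: preferential rate 1% applies instead.
The additional-duty order on 8705.40.24 targets Talena, not Seros; it does not apply.
Duty = €27,210.75 × 1% = €272.11.
Line 3 (5817.52.08, Talena, 2,852 m², €131,249.04):
Base rate for 5817.52.08 is 17.5%.
Additional duty on 5817.52.08 from Talena: +58.5%. Applied ad valorem rate: 17.5% + 58.5% = 76%.
Duty = €131,249.04 × 76% = €99,749.27.
Total = €108.36 + €272.11 + €99,749.27 = €100,129.74.

€100,129.74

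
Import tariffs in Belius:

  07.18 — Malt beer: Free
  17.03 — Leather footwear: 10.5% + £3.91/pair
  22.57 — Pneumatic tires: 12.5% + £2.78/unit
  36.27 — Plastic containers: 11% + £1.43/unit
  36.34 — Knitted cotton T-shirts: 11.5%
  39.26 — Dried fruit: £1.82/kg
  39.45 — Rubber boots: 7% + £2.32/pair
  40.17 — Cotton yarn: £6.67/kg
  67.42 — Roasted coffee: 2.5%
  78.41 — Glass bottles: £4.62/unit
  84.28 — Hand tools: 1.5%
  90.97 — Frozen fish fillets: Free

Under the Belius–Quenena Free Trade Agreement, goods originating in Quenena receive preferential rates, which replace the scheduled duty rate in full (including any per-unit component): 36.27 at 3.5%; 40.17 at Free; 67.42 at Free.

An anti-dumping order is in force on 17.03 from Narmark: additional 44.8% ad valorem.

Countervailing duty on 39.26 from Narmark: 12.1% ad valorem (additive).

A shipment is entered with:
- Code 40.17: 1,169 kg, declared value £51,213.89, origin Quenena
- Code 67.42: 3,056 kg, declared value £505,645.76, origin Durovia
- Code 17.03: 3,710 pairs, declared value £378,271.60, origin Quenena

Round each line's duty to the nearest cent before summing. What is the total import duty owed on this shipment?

£66,865.76

Line 1 (40.17, Quenena, 1,169 kg, £51,213.89):
Base rate for 40.17 is £6.67/kg.
Origin Quenena qualifies under the Belius–Quenena agreement and 40.17 is covered: preferential rate Free applies instead.
Duty = £51,213.89 × 0% = £0.00.
Line 2 (67.42, Durovia, 3,056 kg, £505,645.76):
Base rate for 67.42 is 2.5%.
67.42 has an FTA preferential rate, but origin Durovia is not Quenena; base rate stands.
Duty = £505,645.76 × 2.5% = £12,641.14.
Line 3 (17.03, Quenena, 3,710 pairs, £378,271.60):
Base rate for 17.03 is 10.5% + £3.91/pair.
Origin Quenena is the FTA partner but 17.03 is not on the preference list; base rate stands.
The additional-duty order on 17.03 targets Narmark, not Quenena; it does not apply.
Duty = £378,271.60 × 10.5% + 3,710 × £3.91 = £54,224.62.
Total = £0.00 + £12,641.14 + £54,224.62 = £66,865.76.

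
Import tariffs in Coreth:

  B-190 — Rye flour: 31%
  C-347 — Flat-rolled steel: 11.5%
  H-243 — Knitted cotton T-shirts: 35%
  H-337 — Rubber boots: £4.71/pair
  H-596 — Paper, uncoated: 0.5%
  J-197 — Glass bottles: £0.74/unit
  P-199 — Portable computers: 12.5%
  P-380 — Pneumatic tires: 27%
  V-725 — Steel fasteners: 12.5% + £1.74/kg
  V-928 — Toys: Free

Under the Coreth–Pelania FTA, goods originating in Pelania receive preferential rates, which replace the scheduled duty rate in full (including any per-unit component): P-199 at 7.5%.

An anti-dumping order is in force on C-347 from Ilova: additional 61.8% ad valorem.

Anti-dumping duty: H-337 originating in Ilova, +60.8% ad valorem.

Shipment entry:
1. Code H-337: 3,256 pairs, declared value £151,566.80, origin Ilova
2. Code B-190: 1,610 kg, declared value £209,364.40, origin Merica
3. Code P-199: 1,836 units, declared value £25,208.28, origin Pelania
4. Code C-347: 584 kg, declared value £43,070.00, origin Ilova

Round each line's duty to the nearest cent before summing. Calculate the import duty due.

Line 1 (H-337, Ilova, 3,256 pairs, £151,566.80):
Base rate for H-337 is £4.71/pair.
Additional duty on H-337 from Ilova: +60.8% ad valorem. Applied ad valorem rate = 60.8%.
Duty = £151,566.80 × 60.8% + 3,256 × £4.71 = £107,488.37.
Line 2 (B-190, Merica, 1,610 kg, £209,364.40):
Base rate for B-190 is 31%.
Duty = £209,364.40 × 31% = £64,902.96.
Line 3 (P-199, Pelania, 1,836 units, £25,208.28):
Base rate for P-199 is 12.5%.
Origin Pelania qualifies under the Coreth–Pelania agreement and P-199 is covered: preferential rate 7.5% applies instead.
Duty = £25,208.28 × 7.5% = £1,890.62.
Line 4 (C-347, Ilova, 584 kg, £43,070.00):
Base rate for C-347 is 11.5%.
Additional duty on C-347 from Ilova: +61.8%. Applied ad valorem rate: 11.5% + 61.8% = 73.3%.
Duty = £43,070.00 × 73.3% = £31,570.31.
Total = £107,488.37 + £64,902.96 + £1,890.62 + £31,570.31 = £205,852.26.

£205,852.26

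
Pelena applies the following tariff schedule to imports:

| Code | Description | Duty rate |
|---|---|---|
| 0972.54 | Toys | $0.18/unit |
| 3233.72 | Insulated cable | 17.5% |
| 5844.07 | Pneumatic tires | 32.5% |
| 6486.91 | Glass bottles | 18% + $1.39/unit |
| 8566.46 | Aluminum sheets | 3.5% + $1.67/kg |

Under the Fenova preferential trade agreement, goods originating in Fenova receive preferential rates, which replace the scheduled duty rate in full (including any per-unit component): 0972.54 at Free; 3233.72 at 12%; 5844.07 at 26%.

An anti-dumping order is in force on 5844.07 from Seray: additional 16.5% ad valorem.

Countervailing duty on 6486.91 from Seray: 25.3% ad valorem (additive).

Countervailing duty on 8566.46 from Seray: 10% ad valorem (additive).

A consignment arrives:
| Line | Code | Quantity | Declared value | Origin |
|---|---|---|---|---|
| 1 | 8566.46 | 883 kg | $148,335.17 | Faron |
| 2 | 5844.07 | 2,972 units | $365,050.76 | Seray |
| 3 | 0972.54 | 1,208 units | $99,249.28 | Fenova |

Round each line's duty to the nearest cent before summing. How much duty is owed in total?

Line 1 (8566.46, Faron, 883 kg, $148,335.17):
Base rate for 8566.46 is 3.5% + $1.67/kg.
The additional-duty order on 8566.46 targets Seray, not Faron; it does not apply.
Duty = $148,335.17 × 3.5% + 883 × $1.67 = $6,666.34.
Line 2 (5844.07, Seray, 2,972 units, $365,050.76):
Base rate for 5844.07 is 32.5%.
5844.07 has an FTA preferential rate, but origin Seray is not Fenova; base rate stands.
Additional duty on 5844.07 from Seray: +16.5%. Applied ad valorem rate: 32.5% + 16.5% = 49%.
Duty = $365,050.76 × 49% = $178,874.87.
Line 3 (0972.54, Fenova, 1,208 units, $99,249.28):
Base rate for 0972.54 is $0.18/unit.
Origin Fenova qualifies under the Pelena–Fenova agreement and 0972.54 is covered: preferential rate Free applies instead.
Duty = $99,249.28 × 0% = $0.00.
Total = $6,666.34 + $178,874.87 + $0.00 = $185,541.21.

$185,541.21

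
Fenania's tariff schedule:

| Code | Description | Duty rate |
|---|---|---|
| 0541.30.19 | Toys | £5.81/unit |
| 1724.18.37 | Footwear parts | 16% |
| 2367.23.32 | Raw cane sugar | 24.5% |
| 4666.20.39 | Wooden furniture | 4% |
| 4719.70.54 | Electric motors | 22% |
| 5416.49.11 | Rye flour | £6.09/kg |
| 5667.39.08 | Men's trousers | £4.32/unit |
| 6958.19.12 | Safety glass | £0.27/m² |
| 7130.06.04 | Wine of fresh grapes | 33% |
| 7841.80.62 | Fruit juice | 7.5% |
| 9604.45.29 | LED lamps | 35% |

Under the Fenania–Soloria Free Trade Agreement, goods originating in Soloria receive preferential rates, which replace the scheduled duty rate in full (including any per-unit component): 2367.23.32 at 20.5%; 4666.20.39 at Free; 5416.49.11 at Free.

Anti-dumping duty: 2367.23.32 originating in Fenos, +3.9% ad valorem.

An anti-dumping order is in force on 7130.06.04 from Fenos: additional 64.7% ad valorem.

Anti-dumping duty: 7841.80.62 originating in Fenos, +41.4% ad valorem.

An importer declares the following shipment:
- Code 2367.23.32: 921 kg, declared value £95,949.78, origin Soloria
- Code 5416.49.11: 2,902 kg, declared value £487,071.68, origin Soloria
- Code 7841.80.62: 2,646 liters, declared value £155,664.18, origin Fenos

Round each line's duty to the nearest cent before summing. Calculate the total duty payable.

Line 1 (2367.23.32, Soloria, 921 kg, £95,949.78):
Base rate for 2367.23.32 is 24.5%.
Origin Soloria qualifies under the Fenania–Soloria agreement and 2367.23.32 is covered: preferential rate 20.5% applies instead.
The additional-duty order on 2367.23.32 targets Fenos, not Soloria; it does not apply.
Duty = £95,949.78 × 20.5% = £19,669.70.
Line 2 (5416.49.11, Soloria, 2,902 kg, £487,071.68):
Base rate for 5416.49.11 is £6.09/kg.
Origin Soloria qualifies under the Fenania–Soloria agreement and 5416.49.11 is covered: preferential rate Free applies instead.
Duty = £487,071.68 × 0% = £0.00.
Line 3 (7841.80.62, Fenos, 2,646 liters, £155,664.18):
Base rate for 7841.80.62 is 7.5%.
Additional duty on 7841.80.62 from Fenos: +41.4%. Applied ad valorem rate: 7.5% + 41.4% = 48.9%.
Duty = £155,664.18 × 48.9% = £76,119.78.
Total = £19,669.70 + £0.00 + £76,119.78 = £95,789.48.

£95,789.48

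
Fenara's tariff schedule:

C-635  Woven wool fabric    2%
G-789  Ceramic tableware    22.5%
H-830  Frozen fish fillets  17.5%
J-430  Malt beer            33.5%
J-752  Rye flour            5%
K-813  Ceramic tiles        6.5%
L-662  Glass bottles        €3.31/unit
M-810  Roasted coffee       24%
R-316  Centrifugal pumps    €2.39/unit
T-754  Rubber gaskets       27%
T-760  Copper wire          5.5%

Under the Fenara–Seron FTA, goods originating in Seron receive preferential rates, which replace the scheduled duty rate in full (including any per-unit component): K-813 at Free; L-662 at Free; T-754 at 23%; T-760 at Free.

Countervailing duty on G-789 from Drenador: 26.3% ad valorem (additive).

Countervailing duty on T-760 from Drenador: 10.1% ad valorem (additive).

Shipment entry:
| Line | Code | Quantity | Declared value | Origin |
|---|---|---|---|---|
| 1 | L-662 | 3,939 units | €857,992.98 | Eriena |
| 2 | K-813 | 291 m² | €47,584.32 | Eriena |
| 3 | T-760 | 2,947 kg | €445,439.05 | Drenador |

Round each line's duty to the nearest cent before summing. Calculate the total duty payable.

€85,619.56

Line 1 (L-662, Eriena, 3,939 units, €857,992.98):
Base rate for L-662 is €3.31/unit.
L-662 has an FTA preferential rate, but origin Eriena is not Seron; base rate stands.
Duty = 3,939 × €3.31 = €13,038.09.
Line 2 (K-813, Eriena, 291 m², €47,584.32):
Base rate for K-813 is 6.5%.
K-813 has an FTA preferential rate, but origin Eriena is not Seron; base rate stands.
Duty = €47,584.32 × 6.5% = €3,092.98.
Line 3 (T-760, Drenador, 2,947 kg, €445,439.05):
Base rate for T-760 is 5.5%.
T-760 has an FTA preferential rate, but origin Drenador is not Seron; base rate stands.
Additional duty on T-760 from Drenador: +10.1%. Applied ad valorem rate: 5.5% + 10.1% = 15.6%.
Duty = €445,439.05 × 15.6% = €69,488.49.
Total = €13,038.09 + €3,092.98 + €69,488.49 = €85,619.56.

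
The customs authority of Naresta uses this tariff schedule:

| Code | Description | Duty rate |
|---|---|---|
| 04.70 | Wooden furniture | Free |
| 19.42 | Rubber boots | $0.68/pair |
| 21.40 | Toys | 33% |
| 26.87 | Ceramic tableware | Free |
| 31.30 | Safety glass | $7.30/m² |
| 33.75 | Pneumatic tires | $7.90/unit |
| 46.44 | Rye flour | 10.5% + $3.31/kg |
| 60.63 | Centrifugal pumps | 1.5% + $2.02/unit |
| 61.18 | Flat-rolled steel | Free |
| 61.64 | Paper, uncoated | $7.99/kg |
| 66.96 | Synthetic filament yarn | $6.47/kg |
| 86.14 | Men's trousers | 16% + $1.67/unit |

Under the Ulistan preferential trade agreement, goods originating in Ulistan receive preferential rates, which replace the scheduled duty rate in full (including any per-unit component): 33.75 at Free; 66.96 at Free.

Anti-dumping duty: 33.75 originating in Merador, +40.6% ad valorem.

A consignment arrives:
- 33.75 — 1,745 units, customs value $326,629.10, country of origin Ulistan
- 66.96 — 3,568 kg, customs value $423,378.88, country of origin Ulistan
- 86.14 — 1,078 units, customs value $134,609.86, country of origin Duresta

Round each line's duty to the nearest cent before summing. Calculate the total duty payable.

Line 1 (33.75, Ulistan, 1,745 units, $326,629.10):
Base rate for 33.75 is $7.90/unit.
Origin Ulistan qualifies under the Naresta–Ulistan agreement and 33.75 is covered: preferential rate Free applies instead.
The additional-duty order on 33.75 targets Merador, not Ulistan; it does not apply.
Duty = $326,629.10 × 0% = $0.00.
Line 2 (66.96, Ulistan, 3,568 kg, $423,378.88):
Base rate for 66.96 is $6.47/kg.
Origin Ulistan qualifies under the Naresta–Ulistan agreement and 66.96 is covered: preferential rate Free applies instead.
Duty = $423,378.88 × 0% = $0.00.
Line 3 (86.14, Duresta, 1,078 units, $134,609.86):
Base rate for 86.14 is 16% + $1.67/unit.
Duty = $134,609.86 × 16% + 1,078 × $1.67 = $23,337.84.
Total = $0.00 + $0.00 + $23,337.84 = $23,337.84.

$23,337.84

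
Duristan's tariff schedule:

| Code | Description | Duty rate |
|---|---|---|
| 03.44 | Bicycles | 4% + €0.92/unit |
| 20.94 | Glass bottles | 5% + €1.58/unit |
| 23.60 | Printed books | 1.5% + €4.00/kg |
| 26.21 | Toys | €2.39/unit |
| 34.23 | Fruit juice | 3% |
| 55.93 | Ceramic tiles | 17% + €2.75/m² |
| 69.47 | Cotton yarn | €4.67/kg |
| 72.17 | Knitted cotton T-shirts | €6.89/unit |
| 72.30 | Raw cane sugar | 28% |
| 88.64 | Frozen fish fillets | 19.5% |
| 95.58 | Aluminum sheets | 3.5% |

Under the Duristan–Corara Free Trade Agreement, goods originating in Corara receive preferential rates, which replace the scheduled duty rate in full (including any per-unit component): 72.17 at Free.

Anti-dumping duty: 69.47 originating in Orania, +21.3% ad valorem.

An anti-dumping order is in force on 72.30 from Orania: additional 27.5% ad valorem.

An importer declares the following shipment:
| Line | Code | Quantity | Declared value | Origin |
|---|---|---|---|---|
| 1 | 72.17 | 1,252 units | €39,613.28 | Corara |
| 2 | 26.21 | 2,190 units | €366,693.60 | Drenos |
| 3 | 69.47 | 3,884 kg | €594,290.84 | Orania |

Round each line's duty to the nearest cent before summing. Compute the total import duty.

Line 1 (72.17, Corara, 1,252 units, €39,613.28):
Base rate for 72.17 is €6.89/unit.
Origin Corara qualifies under the Duristan–Corara agreement and 72.17 is covered: preferential rate Free applies instead.
Duty = €39,613.28 × 0% = €0.00.
Line 2 (26.21, Drenos, 2,190 units, €366,693.60):
Base rate for 26.21 is €2.39/unit.
Duty = 2,190 × €2.39 = €5,234.10.
Line 3 (69.47, Orania, 3,884 kg, €594,290.84):
Base rate for 69.47 is €4.67/kg.
Additional duty on 69.47 from Orania: +21.3% ad valorem. Applied ad valorem rate = 21.3%.
Duty = €594,290.84 × 21.3% + 3,884 × €4.67 = €144,722.23.
Total = €0.00 + €5,234.10 + €144,722.23 = €149,956.33.

€149,956.33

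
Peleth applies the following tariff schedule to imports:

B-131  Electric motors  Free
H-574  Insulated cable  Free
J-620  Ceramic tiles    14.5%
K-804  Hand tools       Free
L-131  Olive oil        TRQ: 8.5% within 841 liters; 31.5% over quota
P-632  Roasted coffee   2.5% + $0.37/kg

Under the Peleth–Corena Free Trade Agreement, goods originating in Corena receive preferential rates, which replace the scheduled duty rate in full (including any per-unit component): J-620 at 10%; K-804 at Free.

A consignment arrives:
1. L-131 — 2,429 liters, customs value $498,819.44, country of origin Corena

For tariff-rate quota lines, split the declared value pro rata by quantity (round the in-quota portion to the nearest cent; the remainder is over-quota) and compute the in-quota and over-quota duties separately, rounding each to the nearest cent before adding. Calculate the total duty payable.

Line 1 (L-131, Corena, 2,429 liters, $498,819.44):
Code L-131 is under a tariff-rate quota (threshold 841 liters). In-quota: 841 liters at 8.5%; over-quota: 1,588 liters at 31.5%.
Pro-rata value split: in-quota = $498,819.44 × 841/2,429 = $172,707.76; over-quota = $498,819.44 − $172,707.76 = $326,111.68.
In-quota duty = $172,707.76 × 8.5% = $14,680.16. Over-quota duty = $326,111.68 × 31.5% = $102,725.18.
Line duty = $14,680.16 + $102,725.18 = $117,405.34.

$117,405.34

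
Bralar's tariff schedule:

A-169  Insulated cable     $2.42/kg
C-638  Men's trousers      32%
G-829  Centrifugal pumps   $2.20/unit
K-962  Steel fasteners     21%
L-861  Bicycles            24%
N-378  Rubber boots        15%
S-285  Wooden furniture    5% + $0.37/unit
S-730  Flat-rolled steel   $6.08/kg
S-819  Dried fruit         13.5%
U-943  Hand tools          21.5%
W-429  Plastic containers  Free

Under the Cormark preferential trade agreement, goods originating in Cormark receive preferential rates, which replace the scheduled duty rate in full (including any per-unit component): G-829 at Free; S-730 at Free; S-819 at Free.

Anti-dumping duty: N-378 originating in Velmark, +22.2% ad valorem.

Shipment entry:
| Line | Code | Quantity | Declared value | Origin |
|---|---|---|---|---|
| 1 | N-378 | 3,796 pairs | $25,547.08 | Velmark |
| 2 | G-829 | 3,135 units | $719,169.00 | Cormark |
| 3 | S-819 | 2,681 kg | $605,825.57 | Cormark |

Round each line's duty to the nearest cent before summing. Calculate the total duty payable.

$9,503.51

Line 1 (N-378, Velmark, 3,796 pairs, $25,547.08):
Base rate for N-378 is 15%.
Additional duty on N-378 from Velmark: +22.2%. Applied ad valorem rate: 15% + 22.2% = 37.2%.
Duty = $25,547.08 × 37.2% = $9,503.51.
Line 2 (G-829, Cormark, 3,135 units, $719,169.00):
Base rate for G-829 is $2.20/unit.
Origin Cormark qualifies under the Bralar–Cormark agreement and G-829 is covered: preferential rate Free applies instead.
Duty = $719,169.00 × 0% = $0.00.
Line 3 (S-819, Cormark, 2,681 kg, $605,825.57):
Base rate for S-819 is 13.5%.
Origin Cormark qualifies under the Bralar–Cormark agreement and S-819 is covered: preferential rate Free applies instead.
Duty = $605,825.57 × 0% = $0.00.
Total = $9,503.51 + $0.00 + $0.00 = $9,503.51.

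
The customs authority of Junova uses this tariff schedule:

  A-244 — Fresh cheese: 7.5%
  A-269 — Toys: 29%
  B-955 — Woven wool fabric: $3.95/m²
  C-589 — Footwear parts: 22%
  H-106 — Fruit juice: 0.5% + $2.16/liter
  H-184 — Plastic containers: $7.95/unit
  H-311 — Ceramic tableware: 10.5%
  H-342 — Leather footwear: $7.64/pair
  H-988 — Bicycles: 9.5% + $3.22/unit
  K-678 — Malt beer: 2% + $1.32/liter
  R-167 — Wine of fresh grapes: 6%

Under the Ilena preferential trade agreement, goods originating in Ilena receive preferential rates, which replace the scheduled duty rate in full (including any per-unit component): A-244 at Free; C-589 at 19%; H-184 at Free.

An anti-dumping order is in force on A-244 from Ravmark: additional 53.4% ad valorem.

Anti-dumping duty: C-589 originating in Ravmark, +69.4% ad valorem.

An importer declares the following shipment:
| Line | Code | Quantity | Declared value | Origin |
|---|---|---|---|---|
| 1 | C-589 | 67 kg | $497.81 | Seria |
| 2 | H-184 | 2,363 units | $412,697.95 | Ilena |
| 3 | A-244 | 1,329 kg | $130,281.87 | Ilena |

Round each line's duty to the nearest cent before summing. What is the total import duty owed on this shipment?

Line 1 (C-589, Seria, 67 kg, $497.81):
Base rate for C-589 is 22%.
C-589 has an FTA preferential rate, but origin Seria is not Ilena; base rate stands.
The additional-duty order on C-589 targets Ravmark, not Seria; it does not apply.
Duty = $497.81 × 22% = $109.52.
Line 2 (H-184, Ilena, 2,363 units, $412,697.95):
Base rate for H-184 is $7.95/unit.
Origin Ilena qualifies under the Junova–Ilena agreement and H-184 is covered: preferential rate Free applies instead.
Duty = $412,697.95 × 0% = $0.00.
Line 3 (A-244, Ilena, 1,329 kg, $130,281.87):
Base rate for A-244 is 7.5%.
Origin Ilena qualifies under the Junova–Ilena agreement and A-244 is covered: preferential rate Free applies instead.
The additional-duty order on A-244 targets Ravmark, not Ilena; it does not apply.
Duty = $130,281.87 × 0% = $0.00.
Total = $109.52 + $0.00 + $0.00 = $109.52.

$109.52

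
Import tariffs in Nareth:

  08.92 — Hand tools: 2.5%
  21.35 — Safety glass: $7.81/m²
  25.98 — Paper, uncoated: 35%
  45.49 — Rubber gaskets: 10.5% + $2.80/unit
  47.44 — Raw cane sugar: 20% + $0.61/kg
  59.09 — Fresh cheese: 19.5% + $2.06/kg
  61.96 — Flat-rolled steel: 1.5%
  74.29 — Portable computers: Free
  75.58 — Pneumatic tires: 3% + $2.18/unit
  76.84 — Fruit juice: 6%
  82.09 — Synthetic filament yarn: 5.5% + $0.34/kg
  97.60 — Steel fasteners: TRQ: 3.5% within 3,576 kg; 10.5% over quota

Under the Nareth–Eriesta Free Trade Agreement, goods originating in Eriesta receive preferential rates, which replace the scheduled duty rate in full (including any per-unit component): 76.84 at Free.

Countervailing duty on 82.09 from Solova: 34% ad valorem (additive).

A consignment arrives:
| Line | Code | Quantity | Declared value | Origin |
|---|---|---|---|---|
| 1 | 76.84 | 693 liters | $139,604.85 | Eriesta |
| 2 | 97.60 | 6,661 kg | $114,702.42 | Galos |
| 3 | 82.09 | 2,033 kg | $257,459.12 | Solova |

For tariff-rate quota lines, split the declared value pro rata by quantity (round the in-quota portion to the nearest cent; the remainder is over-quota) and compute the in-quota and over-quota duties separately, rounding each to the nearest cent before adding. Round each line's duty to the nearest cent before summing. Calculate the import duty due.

$110,120.82

Line 1 (76.84, Eriesta, 693 liters, $139,604.85):
Base rate for 76.84 is 6%.
Origin Eriesta qualifies under the Nareth–Eriesta agreement and 76.84 is covered: preferential rate Free applies instead.
Duty = $139,604.85 × 0% = $0.00.
Line 2 (97.60, Galos, 6,661 kg, $114,702.42):
Code 97.60 is under a tariff-rate quota (threshold 3,576 kg). In-quota: 3,576 kg at 3.5%; over-quota: 3,085 kg at 10.5%.
Pro-rata value split: in-quota = $114,702.42 × 3,576/6,661 = $61,578.72; over-quota = $114,702.42 − $61,578.72 = $53,123.70.
In-quota duty = $61,578.72 × 3.5% = $2,155.26. Over-quota duty = $53,123.70 × 10.5% = $5,577.99.
Line duty = $2,155.26 + $5,577.99 = $7,733.25.
Line 3 (82.09, Solova, 2,033 kg, $257,459.12):
Base rate for 82.09 is 5.5% + $0.34/kg.
Additional duty on 82.09 from Solova: +34%. Applied ad valorem rate: 5.5% + 34% = 39.5%.
Duty = $257,459.12 × 39.5% + 2,033 × $0.34 = $102,387.57.
Total = $0.00 + $7,733.25 + $102,387.57 = $110,120.82.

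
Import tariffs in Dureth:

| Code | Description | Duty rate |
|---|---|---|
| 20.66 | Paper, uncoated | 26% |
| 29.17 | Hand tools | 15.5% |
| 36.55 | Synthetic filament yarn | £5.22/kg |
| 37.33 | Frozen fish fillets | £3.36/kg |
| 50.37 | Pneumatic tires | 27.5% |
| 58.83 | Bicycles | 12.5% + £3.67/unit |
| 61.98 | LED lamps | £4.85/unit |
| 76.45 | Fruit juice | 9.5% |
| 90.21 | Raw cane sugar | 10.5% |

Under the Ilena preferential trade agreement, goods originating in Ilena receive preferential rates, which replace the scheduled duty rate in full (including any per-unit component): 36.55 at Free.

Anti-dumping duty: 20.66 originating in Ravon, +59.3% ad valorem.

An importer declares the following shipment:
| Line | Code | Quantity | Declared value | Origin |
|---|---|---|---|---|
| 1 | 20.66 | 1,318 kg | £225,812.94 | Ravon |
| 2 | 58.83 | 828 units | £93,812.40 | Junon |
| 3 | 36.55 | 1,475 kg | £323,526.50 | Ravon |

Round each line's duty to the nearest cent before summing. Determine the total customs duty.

Line 1 (20.66, Ravon, 1,318 kg, £225,812.94):
Base rate for 20.66 is 26%.
Additional duty on 20.66 from Ravon: +59.3%. Applied ad valorem rate: 26% + 59.3% = 85.3%.
Duty = £225,812.94 × 85.3% = £192,618.44.
Line 2 (58.83, Junon, 828 units, £93,812.40):
Base rate for 58.83 is 12.5% + £3.67/unit.
Duty = £93,812.40 × 12.5% + 828 × £3.67 = £14,765.31.
Line 3 (36.55, Ravon, 1,475 kg, £323,526.50):
Base rate for 36.55 is £5.22/kg.
36.55 has an FTA preferential rate, but origin Ravon is not Ilena; base rate stands.
Duty = 1,475 × £5.22 = £7,699.50.
Total = £192,618.44 + £14,765.31 + £7,699.50 = £215,083.25.

£215,083.25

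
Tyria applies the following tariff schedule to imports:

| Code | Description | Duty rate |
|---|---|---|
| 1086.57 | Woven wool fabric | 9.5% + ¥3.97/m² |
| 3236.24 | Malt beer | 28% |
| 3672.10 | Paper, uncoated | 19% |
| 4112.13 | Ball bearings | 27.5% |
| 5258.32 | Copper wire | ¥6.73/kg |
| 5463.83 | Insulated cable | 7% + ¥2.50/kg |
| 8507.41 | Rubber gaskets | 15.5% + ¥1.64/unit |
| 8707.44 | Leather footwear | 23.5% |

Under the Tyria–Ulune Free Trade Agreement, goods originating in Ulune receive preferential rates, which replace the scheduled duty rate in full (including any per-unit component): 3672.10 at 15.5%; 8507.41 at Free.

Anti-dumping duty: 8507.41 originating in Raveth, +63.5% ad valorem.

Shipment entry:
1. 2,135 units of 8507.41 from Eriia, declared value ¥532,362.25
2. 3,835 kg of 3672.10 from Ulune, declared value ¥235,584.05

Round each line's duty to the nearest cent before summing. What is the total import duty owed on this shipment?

Line 1 (8507.41, Eriia, 2,135 units, ¥532,362.25):
Base rate for 8507.41 is 15.5% + ¥1.64/unit.
8507.41 has an FTA preferential rate, but origin Eriia is not Ulune; base rate stands.
The additional-duty order on 8507.41 targets Raveth, not Eriia; it does not apply.
Duty = ¥532,362.25 × 15.5% + 2,135 × ¥1.64 = ¥86,017.55.
Line 2 (3672.10, Ulune, 3,835 kg, ¥235,584.05):
Base rate for 3672.10 is 19%.
Origin Ulune qualifies under the Tyria–Ulune agreement and 3672.10 is covered: preferential rate 15.5% applies instead.
Duty = ¥235,584.05 × 15.5% = ¥36,515.53.
Total = ¥86,017.55 + ¥36,515.53 = ¥122,533.08.

¥122,533.08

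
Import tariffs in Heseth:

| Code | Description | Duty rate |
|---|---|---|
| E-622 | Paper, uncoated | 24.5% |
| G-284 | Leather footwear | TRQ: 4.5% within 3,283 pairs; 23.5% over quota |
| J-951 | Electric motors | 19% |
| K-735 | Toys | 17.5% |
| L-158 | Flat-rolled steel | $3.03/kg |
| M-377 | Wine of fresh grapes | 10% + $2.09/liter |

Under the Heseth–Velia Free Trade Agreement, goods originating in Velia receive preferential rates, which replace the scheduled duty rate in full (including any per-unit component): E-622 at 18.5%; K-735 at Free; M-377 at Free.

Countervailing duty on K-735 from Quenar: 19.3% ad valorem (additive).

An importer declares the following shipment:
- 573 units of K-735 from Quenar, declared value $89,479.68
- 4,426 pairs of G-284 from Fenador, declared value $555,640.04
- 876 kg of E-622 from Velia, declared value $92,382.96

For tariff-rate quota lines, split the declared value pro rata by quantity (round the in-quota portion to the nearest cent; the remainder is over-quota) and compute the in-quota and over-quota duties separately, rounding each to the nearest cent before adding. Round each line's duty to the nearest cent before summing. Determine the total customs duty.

$102,286.69

Line 1 (K-735, Quenar, 573 units, $89,479.68):
Base rate for K-735 is 17.5%.
K-735 has an FTA preferential rate, but origin Quenar is not Velia; base rate stands.
Additional duty on K-735 from Quenar: +19.3%. Applied ad valorem rate: 17.5% + 19.3% = 36.8%.
Duty = $89,479.68 × 36.8% = $32,928.52.
Line 2 (G-284, Fenador, 4,426 pairs, $555,640.04):
Code G-284 is under a tariff-rate quota (threshold 3,283 pairs). In-quota: 3,283 pairs at 4.5%; over-quota: 1,143 pairs at 23.5%.
Pro-rata value split: in-quota = $555,640.04 × 3,283/4,426 = $412,147.82; over-quota = $555,640.04 − $412,147.82 = $143,492.22.
In-quota duty = $412,147.82 × 4.5% = $18,546.65. Over-quota duty = $143,492.22 × 23.5% = $33,720.67.
Line duty = $18,546.65 + $33,720.67 = $52,267.32.
Line 3 (E-622, Velia, 876 kg, $92,382.96):
Base rate for E-622 is 24.5%.
Origin Velia qualifies under the Heseth–Velia agreement and E-622 is covered: preferential rate 18.5% applies instead.
Duty = $92,382.96 × 18.5% = $17,090.85.
Total = $32,928.52 + $52,267.32 + $17,090.85 = $102,286.69.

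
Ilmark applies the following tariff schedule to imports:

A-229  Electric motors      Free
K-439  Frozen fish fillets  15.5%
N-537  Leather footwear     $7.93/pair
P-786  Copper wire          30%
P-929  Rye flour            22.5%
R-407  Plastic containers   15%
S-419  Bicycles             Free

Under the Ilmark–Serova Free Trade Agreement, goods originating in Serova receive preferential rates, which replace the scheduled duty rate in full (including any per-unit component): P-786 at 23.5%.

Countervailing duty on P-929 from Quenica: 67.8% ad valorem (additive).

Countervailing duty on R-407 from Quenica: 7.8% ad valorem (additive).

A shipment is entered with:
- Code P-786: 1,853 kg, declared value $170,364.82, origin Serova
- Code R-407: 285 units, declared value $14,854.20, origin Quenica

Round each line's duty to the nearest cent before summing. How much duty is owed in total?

Line 1 (P-786, Serova, 1,853 kg, $170,364.82):
Base rate for P-786 is 30%.
Origin Serova qualifies under the Ilmark–Serova agreement and P-786 is covered: preferential rate 23.5% applies instead.
Duty = $170,364.82 × 23.5% = $40,035.73.
Line 2 (R-407, Quenica, 285 units, $14,854.20):
Base rate for R-407 is 15%.
Additional duty on R-407 from Quenica: +7.8%. Applied ad valorem rate: 15% + 7.8% = 22.8%.
Duty = $14,854.20 × 22.8% = $3,386.76.
Total = $40,035.73 + $3,386.76 = $43,422.49.

$43,422.49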